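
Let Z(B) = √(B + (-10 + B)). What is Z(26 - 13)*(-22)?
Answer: -88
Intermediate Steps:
Z(B) = √(-10 + 2*B)
Z(26 - 13)*(-22) = √(-10 + 2*(26 - 13))*(-22) = √(-10 + 2*13)*(-22) = √(-10 + 26)*(-22) = √16*(-22) = 4*(-22) = -88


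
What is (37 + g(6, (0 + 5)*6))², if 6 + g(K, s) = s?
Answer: 3721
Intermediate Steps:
g(K, s) = -6 + s
(37 + g(6, (0 + 5)*6))² = (37 + (-6 + (0 + 5)*6))² = (37 + (-6 + 5*6))² = (37 + (-6 + 30))² = (37 + 24)² = 61² = 3721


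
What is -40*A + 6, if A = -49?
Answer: 1966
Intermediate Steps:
-40*A + 6 = -40*(-49) + 6 = 1960 + 6 = 1966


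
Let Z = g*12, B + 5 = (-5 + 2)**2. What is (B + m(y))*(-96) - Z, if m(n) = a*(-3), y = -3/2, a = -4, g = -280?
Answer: 1824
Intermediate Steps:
y = -3/2 (y = -3*1/2 = -3/2 ≈ -1.5000)
B = 4 (B = -5 + (-5 + 2)**2 = -5 + (-3)**2 = -5 + 9 = 4)
m(n) = 12 (m(n) = -4*(-3) = 12)
Z = -3360 (Z = -280*12 = -3360)
(B + m(y))*(-96) - Z = (4 + 12)*(-96) - 1*(-3360) = 16*(-96) + 3360 = -1536 + 3360 = 1824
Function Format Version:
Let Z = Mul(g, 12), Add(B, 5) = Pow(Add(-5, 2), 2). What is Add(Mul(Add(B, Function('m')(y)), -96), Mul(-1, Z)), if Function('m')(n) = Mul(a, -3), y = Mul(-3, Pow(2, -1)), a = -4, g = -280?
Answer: 1824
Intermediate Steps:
y = Rational(-3, 2) (y = Mul(-3, Rational(1, 2)) = Rational(-3, 2) ≈ -1.5000)
B = 4 (B = Add(-5, Pow(Add(-5, 2), 2)) = Add(-5, Pow(-3, 2)) = Add(-5, 9) = 4)
Function('m')(n) = 12 (Function('m')(n) = Mul(-4, -3) = 12)
Z = -3360 (Z = Mul(-280, 12) = -3360)
Add(Mul(Add(B, Function('m')(y)), -96), Mul(-1, Z)) = Add(Mul(Add(4, 12), -96), Mul(-1, -3360)) = Add(Mul(16, -96), 3360) = Add(-1536, 3360) = 1824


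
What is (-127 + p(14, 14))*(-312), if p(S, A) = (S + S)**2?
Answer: -204984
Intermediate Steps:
p(S, A) = 4*S**2 (p(S, A) = (2*S)**2 = 4*S**2)
(-127 + p(14, 14))*(-312) = (-127 + 4*14**2)*(-312) = (-127 + 4*196)*(-312) = (-127 + 784)*(-312) = 657*(-312) = -204984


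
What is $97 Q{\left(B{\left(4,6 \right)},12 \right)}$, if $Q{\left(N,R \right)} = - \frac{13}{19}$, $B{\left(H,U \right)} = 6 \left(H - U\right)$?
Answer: $- \frac{1261}{19} \approx -66.368$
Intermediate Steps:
$B{\left(H,U \right)} = - 6 U + 6 H$
$Q{\left(N,R \right)} = - \frac{13}{19}$ ($Q{\left(N,R \right)} = \left(-13\right) \frac{1}{19} = - \frac{13}{19}$)
$97 Q{\left(B{\left(4,6 \right)},12 \right)} = 97 \left(- \frac{13}{19}\right) = - \frac{1261}{19}$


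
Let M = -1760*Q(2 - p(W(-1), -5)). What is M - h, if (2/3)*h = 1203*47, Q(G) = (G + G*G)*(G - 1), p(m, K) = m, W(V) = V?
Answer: -254103/2 ≈ -1.2705e+5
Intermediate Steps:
Q(G) = (-1 + G)*(G + G**2) (Q(G) = (G + G**2)*(-1 + G) = (-1 + G)*(G + G**2))
M = -42240 (M = -1760*((2 - 1*(-1))**3 - (2 - 1*(-1))) = -1760*((2 + 1)**3 - (2 + 1)) = -1760*(3**3 - 1*3) = -1760*(27 - 3) = -1760*24 = -42240)
h = 169623/2 (h = 3*(1203*47)/2 = (3/2)*56541 = 169623/2 ≈ 84812.)
M - h = -42240 - 1*169623/2 = -42240 - 169623/2 = -254103/2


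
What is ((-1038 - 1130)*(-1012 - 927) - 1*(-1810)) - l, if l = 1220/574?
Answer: 1206995684/287 ≈ 4.2056e+6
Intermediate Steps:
l = 610/287 (l = 1220*(1/574) = 610/287 ≈ 2.1254)
((-1038 - 1130)*(-1012 - 927) - 1*(-1810)) - l = ((-1038 - 1130)*(-1012 - 927) - 1*(-1810)) - 1*610/287 = (-2168*(-1939) + 1810) - 610/287 = (4203752 + 1810) - 610/287 = 4205562 - 610/287 = 1206995684/287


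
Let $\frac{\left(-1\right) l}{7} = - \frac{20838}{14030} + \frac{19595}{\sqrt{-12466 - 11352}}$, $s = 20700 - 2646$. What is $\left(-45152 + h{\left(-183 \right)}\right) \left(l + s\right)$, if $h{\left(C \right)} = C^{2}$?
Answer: $- \frac{64258942983}{305} - \frac{1599755395 i \sqrt{23818}}{23818} \approx -2.1069 \cdot 10^{8} - 1.0366 \cdot 10^{7} i$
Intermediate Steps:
$s = 18054$
$l = \frac{3171}{305} + \frac{137165 i \sqrt{23818}}{23818}$ ($l = - 7 \left(- \frac{20838}{14030} + \frac{19595}{\sqrt{-12466 - 11352}}\right) = - 7 \left(\left(-20838\right) \frac{1}{14030} + \frac{19595}{\sqrt{-23818}}\right) = - 7 \left(- \frac{453}{305} + \frac{19595}{i \sqrt{23818}}\right) = - 7 \left(- \frac{453}{305} + 19595 \left(- \frac{i \sqrt{23818}}{23818}\right)\right) = - 7 \left(- \frac{453}{305} - \frac{19595 i \sqrt{23818}}{23818}\right) = \frac{3171}{305} + \frac{137165 i \sqrt{23818}}{23818} \approx 10.397 + 888.77 i$)
$\left(-45152 + h{\left(-183 \right)}\right) \left(l + s\right) = \left(-45152 + \left(-183\right)^{2}\right) \left(\left(\frac{3171}{305} + \frac{137165 i \sqrt{23818}}{23818}\right) + 18054\right) = \left(-45152 + 33489\right) \left(\frac{5509641}{305} + \frac{137165 i \sqrt{23818}}{23818}\right) = - 11663 \left(\frac{5509641}{305} + \frac{137165 i \sqrt{23818}}{23818}\right) = - \frac{64258942983}{305} - \frac{1599755395 i \sqrt{23818}}{23818}$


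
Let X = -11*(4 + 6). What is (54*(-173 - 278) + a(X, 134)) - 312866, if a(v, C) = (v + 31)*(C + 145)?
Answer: -359261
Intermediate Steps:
X = -110 (X = -11*10 = -110)
a(v, C) = (31 + v)*(145 + C)
(54*(-173 - 278) + a(X, 134)) - 312866 = (54*(-173 - 278) + (4495 + 31*134 + 145*(-110) + 134*(-110))) - 312866 = (54*(-451) + (4495 + 4154 - 15950 - 14740)) - 312866 = (-24354 - 22041) - 312866 = -46395 - 312866 = -359261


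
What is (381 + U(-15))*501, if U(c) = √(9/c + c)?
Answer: 190881 + 501*I*√390/5 ≈ 1.9088e+5 + 1978.8*I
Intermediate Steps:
U(c) = √(c + 9/c)
(381 + U(-15))*501 = (381 + √(-15 + 9/(-15)))*501 = (381 + √(-15 + 9*(-1/15)))*501 = (381 + √(-15 - ⅗))*501 = (381 + √(-78/5))*501 = (381 + I*√390/5)*501 = 190881 + 501*I*√390/5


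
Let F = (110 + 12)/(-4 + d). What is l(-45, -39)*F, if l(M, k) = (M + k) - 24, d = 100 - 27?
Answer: -4392/23 ≈ -190.96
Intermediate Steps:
d = 73
l(M, k) = -24 + M + k
F = 122/69 (F = (110 + 12)/(-4 + 73) = 122/69 ≈ 1.7681)
l(-45, -39)*F = (-24 - 45 - 39)*(122/69) = -108*122/69 = -4392/23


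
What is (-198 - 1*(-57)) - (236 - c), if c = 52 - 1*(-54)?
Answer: -271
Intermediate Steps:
c = 106 (c = 52 + 54 = 106)
(-198 - 1*(-57)) - (236 - c) = (-198 - 1*(-57)) - (236 - 1*106) = (-198 + 57) - (236 - 106) = -141 - 1*130 = -141 - 130 = -271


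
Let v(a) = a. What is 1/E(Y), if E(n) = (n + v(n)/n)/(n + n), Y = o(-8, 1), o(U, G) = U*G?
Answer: 16/7 ≈ 2.2857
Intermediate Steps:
o(U, G) = G*U
Y = -8 (Y = 1*(-8) = -8)
E(n) = (1 + n)/(2*n) (E(n) = (n + n/n)/(n + n) = (n + 1)/((2*n)) = (1 + n)*(1/(2*n)) = (1 + n)/(2*n))
1/E(Y) = 1/((½)*(1 - 8)/(-8)) = 1/((½)*(-⅛)*(-7)) = 1/(7/16) = 16/7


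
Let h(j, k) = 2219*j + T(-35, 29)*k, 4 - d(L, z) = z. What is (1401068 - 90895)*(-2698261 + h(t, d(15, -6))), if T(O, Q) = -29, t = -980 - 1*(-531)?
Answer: -4840934634586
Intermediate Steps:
d(L, z) = 4 - z
t = -449 (t = -980 + 531 = -449)
h(j, k) = -29*k + 2219*j (h(j, k) = 2219*j - 29*k = -29*k + 2219*j)
(1401068 - 90895)*(-2698261 + h(t, d(15, -6))) = (1401068 - 90895)*(-2698261 + (-29*(4 - 1*(-6)) + 2219*(-449))) = 1310173*(-2698261 + (-29*(4 + 6) - 996331)) = 1310173*(-2698261 + (-29*10 - 996331)) = 1310173*(-2698261 + (-290 - 996331)) = 1310173*(-2698261 - 996621) = 1310173*(-3694882) = -4840934634586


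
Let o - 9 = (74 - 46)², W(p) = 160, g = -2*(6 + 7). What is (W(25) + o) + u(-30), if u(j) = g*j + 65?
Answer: 1798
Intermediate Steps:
g = -26 (g = -2*13 = -26)
u(j) = 65 - 26*j (u(j) = -26*j + 65 = 65 - 26*j)
o = 793 (o = 9 + (74 - 46)² = 9 + 28² = 9 + 784 = 793)
(W(25) + o) + u(-30) = (160 + 793) + (65 - 26*(-30)) = 953 + (65 + 780) = 953 + 845 = 1798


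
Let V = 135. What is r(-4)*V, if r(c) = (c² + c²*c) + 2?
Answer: -6210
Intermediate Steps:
r(c) = 2 + c² + c³ (r(c) = (c² + c³) + 2 = 2 + c² + c³)
r(-4)*V = (2 + (-4)² + (-4)³)*135 = (2 + 16 - 64)*135 = -46*135 = -6210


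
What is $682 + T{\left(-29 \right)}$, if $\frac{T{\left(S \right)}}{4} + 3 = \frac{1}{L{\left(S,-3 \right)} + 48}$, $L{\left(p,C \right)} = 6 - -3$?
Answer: $\frac{38194}{57} \approx 670.07$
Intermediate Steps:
$L{\left(p,C \right)} = 9$ ($L{\left(p,C \right)} = 6 + 3 = 9$)
$T{\left(S \right)} = - \frac{680}{57}$ ($T{\left(S \right)} = -12 + \frac{4}{9 + 48} = -12 + \frac{4}{57} = - \frac{680}{57}$)
$682 + T{\left(-29 \right)} = 682 - \frac{680}{57} = \frac{38194}{57}$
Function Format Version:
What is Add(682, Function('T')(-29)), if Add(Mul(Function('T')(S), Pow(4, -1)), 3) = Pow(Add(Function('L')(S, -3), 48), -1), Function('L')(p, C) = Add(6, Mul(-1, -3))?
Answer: Rational(38194, 57) ≈ 670.07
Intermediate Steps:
Function('L')(p, C) = 9 (Function('L')(p, C) = Add(6, 3) = 9)
Function('T')(S) = Rational(-680, 57) (Function('T')(S) = Add(-12, Mul(4, Pow(Add(9, 48), -1))) = Add(-12, Mul(4, Pow(57, -1))) = Add(-12, Mul(4, Rational(1, 57))) = Add(-12, Rational(4, 57)) = Rational(-680, 57))
Add(682, Function('T')(-29)) = Add(682, Rational(-680, 57)) = Rational(38194, 57)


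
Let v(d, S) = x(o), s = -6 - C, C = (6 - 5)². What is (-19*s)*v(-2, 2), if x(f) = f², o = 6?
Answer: 4788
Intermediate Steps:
C = 1 (C = 1² = 1)
s = -7 (s = -6 - 1*1 = -6 - 1 = -7)
v(d, S) = 36 (v(d, S) = 6² = 36)
(-19*s)*v(-2, 2) = -19*(-7)*36 = 133*36 = 4788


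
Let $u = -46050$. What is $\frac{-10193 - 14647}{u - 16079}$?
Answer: $\frac{24840}{62129} \approx 0.39981$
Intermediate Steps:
$\frac{-10193 - 14647}{u - 16079} = \frac{-10193 - 14647}{-46050 - 16079} = - \frac{24840}{-62129} = \left(-24840\right) \left(- \frac{1}{62129}\right) = \frac{24840}{62129}$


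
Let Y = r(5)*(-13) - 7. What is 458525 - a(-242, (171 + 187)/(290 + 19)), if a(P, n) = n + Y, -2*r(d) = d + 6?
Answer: 283327873/618 ≈ 4.5846e+5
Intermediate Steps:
r(d) = -3 - d/2 (r(d) = -(d + 6)/2 = -(6 + d)/2 = -3 - d/2)
Y = 129/2 (Y = (-3 - ½*5)*(-13) - 7 = (-3 - 5/2)*(-13) - 7 = -11/2*(-13) - 7 = 143/2 - 7 = 129/2 ≈ 64.500)
a(P, n) = 129/2 + n (a(P, n) = n + 129/2 = 129/2 + n)
458525 - a(-242, (171 + 187)/(290 + 19)) = 458525 - (129/2 + (171 + 187)/(290 + 19)) = 458525 - (129/2 + 358/309) = 458525 - 1*40577/618 = 458525 - 40577/618 = 283327873/618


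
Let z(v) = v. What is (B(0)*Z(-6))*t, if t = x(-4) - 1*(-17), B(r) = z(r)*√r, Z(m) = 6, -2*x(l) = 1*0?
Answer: 0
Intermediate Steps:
x(l) = 0 (x(l) = -0/2 = -½*0 = 0)
B(r) = r^(3/2) (B(r) = r*√r = r^(3/2))
t = 17 (t = 0 - 1*(-17) = 0 + 17 = 17)
(B(0)*Z(-6))*t = (0^(3/2)*6)*17 = (0*6)*17 = 0*17 = 0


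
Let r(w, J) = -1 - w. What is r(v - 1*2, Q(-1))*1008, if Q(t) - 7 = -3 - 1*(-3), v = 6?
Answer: -5040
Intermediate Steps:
Q(t) = 7 (Q(t) = 7 + (-3 - 1*(-3)) = 7 + (-3 + 3) = 7 + 0 = 7)
r(v - 1*2, Q(-1))*1008 = (-1 - (6 - 1*2))*1008 = (-1 - (6 - 2))*1008 = (-1 - 1*4)*1008 = (-1 - 4)*1008 = -5*1008 = -5040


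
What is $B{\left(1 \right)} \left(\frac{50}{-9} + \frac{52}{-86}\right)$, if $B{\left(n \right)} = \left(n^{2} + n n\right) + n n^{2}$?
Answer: $- \frac{2384}{129} \approx -18.481$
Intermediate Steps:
$B{\left(n \right)} = n^{3} + 2 n^{2}$ ($B{\left(n \right)} = \left(n^{2} + n^{2}\right) + n^{3} = 2 n^{2} + n^{3} = n^{3} + 2 n^{2}$)
$B{\left(1 \right)} \left(\frac{50}{-9} + \frac{52}{-86}\right) = 1^{2} \left(2 + 1\right) \left(\frac{50}{-9} + \frac{52}{-86}\right) = 1 \cdot 3 \left(50 \left(- \frac{1}{9}\right) + 52 \left(- \frac{1}{86}\right)\right) = 3 \left(- \frac{50}{9} - \frac{26}{43}\right) = 3 \left(- \frac{2384}{387}\right) = - \frac{2384}{129}$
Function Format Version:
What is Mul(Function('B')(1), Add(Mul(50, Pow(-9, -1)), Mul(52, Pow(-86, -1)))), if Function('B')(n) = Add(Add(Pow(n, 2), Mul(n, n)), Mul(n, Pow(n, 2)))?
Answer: Rational(-2384, 129) ≈ -18.481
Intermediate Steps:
Function('B')(n) = Add(Pow(n, 3), Mul(2, Pow(n, 2))) (Function('B')(n) = Add(Add(Pow(n, 2), Pow(n, 2)), Pow(n, 3)) = Add(Mul(2, Pow(n, 2)), Pow(n, 3)) = Add(Pow(n, 3), Mul(2, Pow(n, 2))))
Mul(Function('B')(1), Add(Mul(50, Pow(-9, -1)), Mul(52, Pow(-86, -1)))) = Mul(Mul(Pow(1, 2), Add(2, 1)), Add(Mul(50, Pow(-9, -1)), Mul(52, Pow(-86, -1)))) = Mul(Mul(1, 3), Add(Mul(50, Rational(-1, 9)), Mul(52, Rational(-1, 86)))) = Mul(3, Add(Rational(-50, 9), Rational(-26, 43))) = Mul(3, Rational(-2384, 387)) = Rational(-2384, 129)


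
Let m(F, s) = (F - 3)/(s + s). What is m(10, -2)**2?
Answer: 49/16 ≈ 3.0625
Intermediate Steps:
m(F, s) = (-3 + F)/(2*s) (m(F, s) = (-3 + F)/((2*s)) = (-3 + F)*(1/(2*s)) = (-3 + F)/(2*s))
m(10, -2)**2 = ((1/2)*(-3 + 10)/(-2))**2 = ((1/2)*(-1/2)*7)**2 = (-7/4)**2 = 49/16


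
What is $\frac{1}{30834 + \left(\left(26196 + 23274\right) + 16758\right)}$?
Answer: $\frac{1}{97062} \approx 1.0303 \cdot 10^{-5}$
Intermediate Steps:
$\frac{1}{30834 + \left(\left(26196 + 23274\right) + 16758\right)} = \frac{1}{30834 + \left(49470 + 16758\right)} = \frac{1}{30834 + 66228} = \frac{1}{97062}$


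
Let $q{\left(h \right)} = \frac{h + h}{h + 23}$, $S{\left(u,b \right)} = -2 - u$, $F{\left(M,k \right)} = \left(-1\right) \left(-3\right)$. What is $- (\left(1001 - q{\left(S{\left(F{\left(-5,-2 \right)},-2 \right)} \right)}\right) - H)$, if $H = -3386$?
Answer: $- \frac{39488}{9} \approx -4387.6$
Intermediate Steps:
$F{\left(M,k \right)} = 3$
$q{\left(h \right)} = \frac{2 h}{23 + h}$
$- (\left(1001 - q{\left(S{\left(F{\left(-5,-2 \right)},-2 \right)} \right)}\right) - H) = - (\left(1001 - \frac{2 \left(-2 - 3\right)}{23 - 5}\right) - -3386) = - (\left(1001 - \frac{2 \left(-2 - 3\right)}{23 - 5}\right) + 3386) = - (\left(1001 - 2 \left(-5\right) \frac{1}{23 - 5}\right) + 3386) = - (\left(1001 - 2 \left(-5\right) \frac{1}{18}\right) + 3386) = - (\left(1001 - - \frac{5}{9}\right) + 3386) = - (\left(1001 + \frac{5}{9}\right) + 3386) = - (\frac{9014}{9} + 3386) = \left(-1\right) \frac{39488}{9} = - \frac{39488}{9}$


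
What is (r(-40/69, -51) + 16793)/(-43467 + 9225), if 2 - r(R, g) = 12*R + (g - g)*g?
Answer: -128815/262522 ≈ -0.49068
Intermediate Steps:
r(R, g) = 2 - 12*R (r(R, g) = 2 - (12*R + (g - g)*g) = 2 - (12*R + 0*g) = 2 - (12*R + 0) = 2 - 12*R)
(r(-40/69, -51) + 16793)/(-43467 + 9225) = ((2 - (-480)/69) + 16793)/(-43467 + 9225) = ((2 - (-480)/69) + 16793)/(-34242) = ((2 - 12*(-40/69)) + 16793)*(-1/34242) = ((2 + 160/23) + 16793)*(-1/34242) = (206/23 + 16793)*(-1/34242) = (386445/23)*(-1/34242) = -128815/262522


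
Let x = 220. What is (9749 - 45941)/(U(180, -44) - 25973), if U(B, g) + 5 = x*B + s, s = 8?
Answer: -624/235 ≈ -2.6553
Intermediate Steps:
U(B, g) = 3 + 220*B (U(B, g) = -5 + (220*B + 8) = -5 + (8 + 220*B) = 3 + 220*B)
(9749 - 45941)/(U(180, -44) - 25973) = (9749 - 45941)/((3 + 220*180) - 25973) = -36192/((3 + 39600) - 25973) = -36192/(39603 - 25973) = -36192/13630 = -36192*1/13630 = -624/235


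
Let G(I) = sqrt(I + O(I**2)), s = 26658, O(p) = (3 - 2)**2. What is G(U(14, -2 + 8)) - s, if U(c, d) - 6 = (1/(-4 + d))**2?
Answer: -26658 + sqrt(29)/2 ≈ -26655.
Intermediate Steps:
O(p) = 1 (O(p) = 1**2 = 1)
U(c, d) = 6 + (-4 + d)**(-2) (U(c, d) = 6 + (1/(-4 + d))**2 = 6 + (-4 + d)**(-2))
G(I) = sqrt(1 + I) (G(I) = sqrt(I + 1) = sqrt(1 + I))
G(U(14, -2 + 8)) - s = sqrt(1 + (6 + (-4 + (-2 + 8))**(-2))) - 1*26658 = sqrt(1 + (6 + (-4 + 6)**(-2))) - 26658 = sqrt(1 + (6 + 2**(-2))) - 26658 = sqrt(1 + (6 + 1/4)) - 26658 = sqrt(1 + 25/4) - 26658 = sqrt(29/4) - 26658 = sqrt(29)/2 - 26658 = -26658 + sqrt(29)/2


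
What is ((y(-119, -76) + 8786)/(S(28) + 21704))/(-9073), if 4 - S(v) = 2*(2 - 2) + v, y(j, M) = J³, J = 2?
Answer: -4397/98351320 ≈ -4.4707e-5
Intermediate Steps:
y(j, M) = 8 (y(j, M) = 2³ = 8)
S(v) = 4 - v (S(v) = 4 - (2*(2 - 2) + v) = 4 - (2*0 + v) = 4 - (0 + v) = 4 - v)
((y(-119, -76) + 8786)/(S(28) + 21704))/(-9073) = ((8 + 8786)/((4 - 1*28) + 21704))/(-9073) = (8794/((4 - 28) + 21704))*(-1/9073) = (8794/(-24 + 21704))*(-1/9073) = (8794/21680)*(-1/9073) = (8794*(1/21680))*(-1/9073) = (4397/10840)*(-1/9073) = -4397/98351320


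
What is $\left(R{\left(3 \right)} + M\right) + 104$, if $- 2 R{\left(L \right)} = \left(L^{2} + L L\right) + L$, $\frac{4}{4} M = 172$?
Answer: $\frac{531}{2} \approx 265.5$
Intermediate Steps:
$M = 172$
$R{\left(L \right)} = - L^{2} - \frac{L}{2}$ ($R{\left(L \right)} = - \frac{\left(L^{2} + L L\right) + L}{2} = - \frac{\left(L^{2} + L^{2}\right) + L}{2} = - \frac{2 L^{2} + L}{2} = - \frac{L + 2 L^{2}}{2} = - L^{2} - \frac{L}{2}$)
$\left(R{\left(3 \right)} + M\right) + 104 = \left(\left(-1\right) 3 \left(\frac{1}{2} + 3\right) + 172\right) + 104 = \left(\left(-1\right) 3 \cdot \frac{7}{2} + 172\right) + 104 = \left(- \frac{21}{2} + 172\right) + 104 = \frac{323}{2} + 104 = \frac{531}{2}$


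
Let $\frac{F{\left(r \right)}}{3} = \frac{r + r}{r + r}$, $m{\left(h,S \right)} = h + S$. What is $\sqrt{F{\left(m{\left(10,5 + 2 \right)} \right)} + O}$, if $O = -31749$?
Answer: $i \sqrt{31746} \approx 178.17 i$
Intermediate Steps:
$m{\left(h,S \right)} = S + h$
$F{\left(r \right)} = 3$ ($F{\left(r \right)} = 3 \frac{r + r}{r + r} = 3 \frac{2 r}{2 r} = 3 \cdot 2 r \frac{1}{2 r} = 3 \cdot 1 = 3$)
$\sqrt{F{\left(m{\left(10,5 + 2 \right)} \right)} + O} = \sqrt{3 - 31749} = \sqrt{-31746} = i \sqrt{31746}$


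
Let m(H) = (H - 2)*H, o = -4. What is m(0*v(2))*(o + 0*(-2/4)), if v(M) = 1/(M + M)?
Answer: 0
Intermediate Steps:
v(M) = 1/(2*M)
m(H) = H*(-2 + H) (m(H) = (-2 + H)*H = H*(-2 + H))
m(0*v(2))*(o + 0*(-2/4)) = ((0*((1/2)/2))*(-2 + 0*((1/2)/2)))*(-4 + 0*(-2/4)) = ((0*((1/2)*(1/2)))*(-2 + 0*((1/2)*(1/2))))*(-4 + 0*(-2*1/4)) = ((0*(1/4))*(-2 + 0*(1/4)))*(-4 + 0*(-1/2)) = (0*(-2 + 0))*(-4 + 0) = (0*(-2))*(-4) = 0*(-4) = 0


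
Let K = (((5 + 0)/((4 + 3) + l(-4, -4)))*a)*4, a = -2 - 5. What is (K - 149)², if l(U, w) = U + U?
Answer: 81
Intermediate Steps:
l(U, w) = 2*U
a = -7
K = 140 (K = (((5 + 0)/((4 + 3) + 2*(-4)))*(-7))*4 = ((5/(7 - 8))*(-7))*4 = ((5/(-1))*(-7))*4 = ((5*(-1))*(-7))*4 = -5*(-7)*4 = 35*4 = 140)
(K - 149)² = (140 - 149)² = (-9)² = 81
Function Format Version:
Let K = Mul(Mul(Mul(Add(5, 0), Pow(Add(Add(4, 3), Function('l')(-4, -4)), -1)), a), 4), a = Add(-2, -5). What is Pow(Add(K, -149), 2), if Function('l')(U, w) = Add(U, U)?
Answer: 81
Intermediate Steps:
Function('l')(U, w) = Mul(2, U)
a = -7
K = 140 (K = Mul(Mul(Mul(Add(5, 0), Pow(Add(Add(4, 3), Mul(2, -4)), -1)), -7), 4) = Mul(Mul(Mul(5, Pow(Add(7, -8), -1)), -7), 4) = Mul(Mul(Mul(5, Pow(-1, -1)), -7), 4) = Mul(Mul(Mul(5, -1), -7), 4) = Mul(Mul(-5, -7), 4) = Mul(35, 4) = 140)
Pow(Add(K, -149), 2) = Pow(Add(140, -149), 2) = Pow(-9, 2) = 81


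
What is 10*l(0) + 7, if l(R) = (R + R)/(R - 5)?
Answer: 7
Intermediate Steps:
l(R) = 2*R/(-5 + R) (l(R) = (2*R)/(-5 + R) = 2*R/(-5 + R))
10*l(0) + 7 = 10*(2*0/(-5 + 0)) + 7 = 10*(2*0/(-5)) + 7 = 10*(2*0*(-1/5)) + 7 = 10*0 + 7 = 0 + 7 = 7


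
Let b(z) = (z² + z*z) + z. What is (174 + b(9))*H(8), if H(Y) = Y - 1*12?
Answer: -1380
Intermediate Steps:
H(Y) = -12 + Y (H(Y) = Y - 12 = -12 + Y)
b(z) = z + 2*z² (b(z) = (z² + z²) + z = 2*z² + z = z + 2*z²)
(174 + b(9))*H(8) = (174 + 9*(1 + 2*9))*(-12 + 8) = (174 + 9*(1 + 18))*(-4) = (174 + 9*19)*(-4) = (174 + 171)*(-4) = 345*(-4) = -1380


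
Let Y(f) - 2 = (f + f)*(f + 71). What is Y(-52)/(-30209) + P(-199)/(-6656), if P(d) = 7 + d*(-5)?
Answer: -8565237/100535552 ≈ -0.085196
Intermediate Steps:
P(d) = 7 - 5*d
Y(f) = 2 + 2*f*(71 + f) (Y(f) = 2 + (f + f)*(f + 71) = 2 + (2*f)*(71 + f) = 2 + 2*f*(71 + f))
Y(-52)/(-30209) + P(-199)/(-6656) = (2 + 2*(-52)² + 142*(-52))/(-30209) + (7 - 5*(-199))/(-6656) = (2 + 2*2704 - 7384)*(-1/30209) + (7 + 995)*(-1/6656) = (2 + 5408 - 7384)*(-1/30209) + 1002*(-1/6656) = -1974*(-1/30209) - 501/3328 = 1974/30209 - 501/3328 = -8565237/100535552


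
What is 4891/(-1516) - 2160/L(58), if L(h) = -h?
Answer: 1495441/43964 ≈ 34.015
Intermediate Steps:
4891/(-1516) - 2160/L(58) = 4891/(-1516) - 2160/((-1*58)) = 4891*(-1/1516) - 2160/(-58) = -4891/1516 - 2160*(-1/58) = -4891/1516 + 1080/29 = 1495441/43964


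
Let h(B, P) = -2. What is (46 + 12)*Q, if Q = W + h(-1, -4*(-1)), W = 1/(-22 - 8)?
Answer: -1769/15 ≈ -117.93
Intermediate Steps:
W = -1/30 (W = 1/(-30) = -1/30 ≈ -0.033333)
Q = -61/30 (Q = -1/30 - 2 = -61/30 ≈ -2.0333)
(46 + 12)*Q = (46 + 12)*(-61/30) = 58*(-61/30) = -1769/15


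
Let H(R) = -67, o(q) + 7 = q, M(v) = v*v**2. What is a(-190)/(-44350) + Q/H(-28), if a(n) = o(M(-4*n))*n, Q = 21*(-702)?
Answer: 558881819859/297145 ≈ 1.8808e+6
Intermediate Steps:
M(v) = v**3
Q = -14742
o(q) = -7 + q
a(n) = n*(-7 - 64*n**3) (a(n) = (-7 + (-4*n)**3)*n = (-7 - 64*n**3)*n = n*(-7 - 64*n**3))
a(-190)/(-44350) + Q/H(-28) = -190*(-7 - 64*(-190)**3)/(-44350) - 14742/(-67) = -190*(-7 - 64*(-6859000))*(-1/44350) - 14742*(-1/67) = -190*(-7 + 438976000)*(-1/44350) + 14742/67 = -190*438975993*(-1/44350) + 14742/67 = -83405438670*(-1/44350) + 14742/67 = 8340543867/4435 + 14742/67 = 558881819859/297145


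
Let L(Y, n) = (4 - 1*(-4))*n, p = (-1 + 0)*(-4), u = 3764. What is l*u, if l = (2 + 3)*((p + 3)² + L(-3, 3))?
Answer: 1373860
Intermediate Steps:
p = 4 (p = -1*(-4) = 4)
L(Y, n) = 8*n (L(Y, n) = (4 + 4)*n = 8*n)
l = 365 (l = (2 + 3)*((4 + 3)² + 8*3) = 5*(7² + 24) = 5*(49 + 24) = 5*73 = 365)
l*u = 365*3764 = 1373860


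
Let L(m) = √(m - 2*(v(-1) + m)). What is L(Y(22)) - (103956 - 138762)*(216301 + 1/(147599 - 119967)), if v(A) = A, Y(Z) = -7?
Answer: 104014759183347/13816 ≈ 7.5286e+9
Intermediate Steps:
L(m) = √(2 - m) (L(m) = √(m - 2*(-1 + m)) = √(m + (2 - 2*m)) = √(2 - m))
L(Y(22)) - (103956 - 138762)*(216301 + 1/(147599 - 119967)) = √(2 - 1*(-7)) - (103956 - 138762)*(216301 + 1/(147599 - 119967)) = √(2 + 7) - (-34806)*(216301 + 1/27632) = √9 - (-34806)*(216301 + 1/27632) = 3 - (-34806)*5976829233/27632 = 3 - 1*(-104014759141899/13816) = 3 + 104014759141899/13816 = 104014759183347/13816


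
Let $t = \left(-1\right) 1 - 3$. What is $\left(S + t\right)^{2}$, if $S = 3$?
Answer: $1$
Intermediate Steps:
$t = -4$ ($t = -1 - 3 = -4$)
$\left(S + t\right)^{2} = \left(3 - 4\right)^{2} = \left(-1\right)^{2} = 1$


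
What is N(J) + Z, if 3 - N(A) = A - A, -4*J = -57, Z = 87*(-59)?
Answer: -5130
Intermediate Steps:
Z = -5133
J = 57/4 (J = -¼*(-57) = 57/4 ≈ 14.250)
N(A) = 3 (N(A) = 3 - (A - A) = 3 - 1*0 = 3 + 0 = 3)
N(J) + Z = 3 - 5133 = -5130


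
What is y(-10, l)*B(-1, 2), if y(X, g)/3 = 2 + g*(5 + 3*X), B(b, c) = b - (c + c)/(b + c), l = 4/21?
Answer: 290/7 ≈ 41.429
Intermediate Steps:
l = 4/21 (l = 4*(1/21) = 4/21 ≈ 0.19048)
B(b, c) = b - 2*c/(b + c)
y(X, g) = 6 + 3*g*(5 + 3*X) (y(X, g) = 3*(2 + g*(5 + 3*X)) = 6 + 3*g*(5 + 3*X))
y(-10, l)*B(-1, 2) = (6 + 15*(4/21) + 9*(-10)*(4/21))*(((-1)² - 2*2 - 1*2)/(-1 + 2)) = (6 + 20/7 - 120/7)*((1 - 4 - 2)/1) = -58*(-5)/7 = -58/7*(-5) = 290/7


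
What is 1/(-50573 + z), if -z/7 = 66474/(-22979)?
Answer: -22979/1161651649 ≈ -1.9781e-5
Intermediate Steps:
z = 465318/22979 (z = -465318/(-22979) = -465318*(-1)/22979 = -7*(-66474/22979) = 465318/22979 ≈ 20.250)
1/(-50573 + z) = 1/(-50573 + 465318/22979) = 1/(-1161651649/22979) = -22979/1161651649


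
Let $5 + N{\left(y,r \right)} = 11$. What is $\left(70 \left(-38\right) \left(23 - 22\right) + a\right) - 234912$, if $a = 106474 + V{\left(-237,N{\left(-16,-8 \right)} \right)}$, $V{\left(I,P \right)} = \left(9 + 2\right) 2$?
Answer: $-131076$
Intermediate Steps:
$N{\left(y,r \right)} = 6$ ($N{\left(y,r \right)} = -5 + 11 = 6$)
$V{\left(I,P \right)} = 22$ ($V{\left(I,P \right)} = 11 \cdot 2 = 22$)
$a = 106496$ ($a = 106474 + 22 = 106496$)
$\left(70 \left(-38\right) \left(23 - 22\right) + a\right) - 234912 = \left(70 \left(-38\right) \left(23 - 22\right) + 106496\right) - 234912 = \left(\left(-2660\right) 1 + 106496\right) - 234912 = \left(-2660 + 106496\right) - 234912 = 103836 - 234912 = -131076$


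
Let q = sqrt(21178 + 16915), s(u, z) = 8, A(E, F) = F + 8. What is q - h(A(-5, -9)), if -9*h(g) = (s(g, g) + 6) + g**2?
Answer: 5/3 + sqrt(38093) ≈ 196.84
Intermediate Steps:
A(E, F) = 8 + F
h(g) = -14/9 - g**2/9 (h(g) = -((8 + 6) + g**2)/9 = -(14 + g**2)/9 = -14/9 - g**2/9)
q = sqrt(38093) ≈ 195.17
q - h(A(-5, -9)) = sqrt(38093) - (-14/9 - (8 - 9)**2/9) = sqrt(38093) - (-14/9 - 1/9*(-1)**2) = sqrt(38093) - (-14/9 - 1/9*1) = sqrt(38093) - (-14/9 - 1/9) = sqrt(38093) - 1*(-5/3) = sqrt(38093) + 5/3 = 5/3 + sqrt(38093)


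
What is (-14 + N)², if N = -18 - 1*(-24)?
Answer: 64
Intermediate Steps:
N = 6 (N = -18 + 24 = 6)
(-14 + N)² = (-14 + 6)² = (-8)² = 64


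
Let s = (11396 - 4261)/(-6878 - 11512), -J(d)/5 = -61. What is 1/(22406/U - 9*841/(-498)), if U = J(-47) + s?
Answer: 185980258/16506614337 ≈ 0.011267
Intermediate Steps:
J(d) = 305 (J(d) = -5*(-61) = 305)
s = -1427/3678 (s = 7135/(-18390) = 7135*(-1/18390) = -1427/3678 ≈ -0.38798)
U = 1120363/3678 (U = 305 - 1427/3678 = 1120363/3678 ≈ 304.61)
1/(22406/U - 9*841/(-498)) = 1/(22406/(1120363/3678) - 9*841/(-498)) = 1/(22406*(3678/1120363) - 7569*(-1/498)) = 1/(82409268/1120363 + 2523/166) = 1/(16506614337/185980258) = 185980258/16506614337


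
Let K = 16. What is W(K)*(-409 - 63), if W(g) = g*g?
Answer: -120832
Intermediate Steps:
W(g) = g**2
W(K)*(-409 - 63) = 16**2*(-409 - 63) = 256*(-472) = -120832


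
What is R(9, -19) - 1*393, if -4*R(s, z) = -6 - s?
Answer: -1557/4 ≈ -389.25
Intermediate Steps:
R(s, z) = 3/2 + s/4 (R(s, z) = -(-6 - s)/4 = 3/2 + s/4)
R(9, -19) - 1*393 = (3/2 + (¼)*9) - 1*393 = (3/2 + 9/4) - 393 = 15/4 - 393 = -1557/4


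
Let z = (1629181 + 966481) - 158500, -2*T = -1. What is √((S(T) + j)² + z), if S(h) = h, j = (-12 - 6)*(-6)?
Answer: 7*√199913/2 ≈ 1564.9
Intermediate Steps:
T = ½ (T = -½*(-1) = ½ ≈ 0.50000)
z = 2437162 (z = 2595662 - 158500 = 2437162)
j = 108 (j = -18*(-6) = 108)
√((S(T) + j)² + z) = √((½ + 108)² + 2437162) = √((217/2)² + 2437162) = √(47089/4 + 2437162) = √(9795737/4) = 7*√199913/2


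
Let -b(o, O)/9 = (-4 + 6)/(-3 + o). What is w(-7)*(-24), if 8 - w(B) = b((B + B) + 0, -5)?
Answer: -2832/17 ≈ -166.59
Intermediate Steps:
b(o, O) = -18/(-3 + o) (b(o, O) = -9*(-4 + 6)/(-3 + o) = -18/(-3 + o))
w(B) = 8 + 18/(-3 + 2*B) (w(B) = 8 - (-18)/(-3 + ((B + B) + 0)) = 8 - (-18)/(-3 + (2*B + 0)) = 8 - (-18)/(-3 + 2*B) = 8 + 18/(-3 + 2*B))
w(-7)*(-24) = (2*(-3 + 8*(-7))/(-3 + 2*(-7)))*(-24) = (2*(-3 - 56)/(-3 - 14))*(-24) = (2*(-59)/(-17))*(-24) = (2*(-1/17)*(-59))*(-24) = (118/17)*(-24) = -2832/17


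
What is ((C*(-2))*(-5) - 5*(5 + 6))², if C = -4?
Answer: 9025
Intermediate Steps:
((C*(-2))*(-5) - 5*(5 + 6))² = (-4*(-2)*(-5) - 5*(5 + 6))² = (8*(-5) - 5*11)² = (-40 - 55)² = (-95)² = 9025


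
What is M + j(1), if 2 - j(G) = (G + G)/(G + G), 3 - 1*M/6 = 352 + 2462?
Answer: -16865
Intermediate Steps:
M = -16866 (M = 18 - 6*(352 + 2462) = 18 - 6*2814 = 18 - 16884 = -16866)
j(G) = 1 (j(G) = 2 - (G + G)/(G + G) = 2 - 2*G/(2*G) = 2 - 2*G*1/(2*G) = 2 - 1*1 = 2 - 1 = 1)
M + j(1) = -16866 + 1 = -16865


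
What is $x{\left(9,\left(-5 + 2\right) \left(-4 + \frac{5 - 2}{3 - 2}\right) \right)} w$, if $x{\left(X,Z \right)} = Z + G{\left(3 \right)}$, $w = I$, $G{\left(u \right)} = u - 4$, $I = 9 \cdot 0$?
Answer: $0$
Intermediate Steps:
$I = 0$
$G{\left(u \right)} = -4 + u$
$w = 0$
$x{\left(X,Z \right)} = -1 + Z$ ($x{\left(X,Z \right)} = Z + \left(-4 + 3\right) = Z - 1 = -1 + Z$)
$x{\left(9,\left(-5 + 2\right) \left(-4 + \frac{5 - 2}{3 - 2}\right) \right)} w = \left(-1 + \left(-5 + 2\right) \left(-4 + \frac{5 - 2}{3 - 2}\right)\right) 0 = \left(-1 - 3 \left(-4 + \frac{3}{1}\right)\right) 0 = \left(-1 - 3 \left(-4 + 3 \cdot 1\right)\right) 0 = \left(-1 - 3 \left(-4 + 3\right)\right) 0 = \left(-1 - -3\right) 0 = \left(-1 + 3\right) 0 = 2 \cdot 0 = 0$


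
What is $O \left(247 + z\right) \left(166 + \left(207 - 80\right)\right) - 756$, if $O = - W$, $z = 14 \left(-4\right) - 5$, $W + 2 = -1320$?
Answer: $72045600$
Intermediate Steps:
$W = -1322$ ($W = -2 - 1320 = -1322$)
$z = -61$ ($z = -56 - 5 = -61$)
$O = 1322$ ($O = \left(-1\right) \left(-1322\right) = 1322$)
$O \left(247 + z\right) \left(166 + \left(207 - 80\right)\right) - 756 = 1322 \left(247 - 61\right) \left(166 + \left(207 - 80\right)\right) - 756 = 1322 \cdot 186 \left(166 + 127\right) - 756 = 1322 \cdot 186 \cdot 293 - 756 = 1322 \cdot 54498 - 756 = 72046356 - 756 = 72045600$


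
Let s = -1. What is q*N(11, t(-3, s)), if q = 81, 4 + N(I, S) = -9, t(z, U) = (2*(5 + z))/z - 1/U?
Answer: -1053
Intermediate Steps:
t(z, U) = -1/U + (10 + 2*z)/z (t(z, U) = (10 + 2*z)/z - 1/U = -1/U + (10 + 2*z)/z)
N(I, S) = -13 (N(I, S) = -4 - 9 = -13)
q*N(11, t(-3, s)) = 81*(-13) = -1053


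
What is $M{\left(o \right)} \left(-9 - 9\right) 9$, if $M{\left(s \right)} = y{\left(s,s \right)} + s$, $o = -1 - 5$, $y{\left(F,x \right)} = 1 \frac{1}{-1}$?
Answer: $1134$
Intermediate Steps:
$y{\left(F,x \right)} = -1$ ($y{\left(F,x \right)} = 1 \left(-1\right) = -1$)
$o = -6$ ($o = -1 - 5 = -6$)
$M{\left(s \right)} = -1 + s$
$M{\left(o \right)} \left(-9 - 9\right) 9 = \left(-1 - 6\right) \left(-9 - 9\right) 9 = - 7 \left(-9 - 9\right) 9 = \left(-7\right) \left(-18\right) 9 = 126 \cdot 9 = 1134$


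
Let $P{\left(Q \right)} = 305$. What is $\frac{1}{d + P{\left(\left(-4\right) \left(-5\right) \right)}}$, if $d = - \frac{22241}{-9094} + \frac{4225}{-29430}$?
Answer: $\frac{13381821}{4112261929} \approx 0.0032541$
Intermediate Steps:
$d = \frac{30806524}{13381821}$ ($d = \left(-22241\right) \left(- \frac{1}{9094}\right) + 4225 \left(- \frac{1}{29430}\right) = \frac{22241}{9094} - \frac{845}{5886} = \frac{30806524}{13381821} \approx 2.3021$)
$\frac{1}{d + P{\left(\left(-4\right) \left(-5\right) \right)}} = \frac{1}{\frac{30806524}{13381821} + 305} = \frac{1}{\frac{4112261929}{13381821}} = \frac{13381821}{4112261929}$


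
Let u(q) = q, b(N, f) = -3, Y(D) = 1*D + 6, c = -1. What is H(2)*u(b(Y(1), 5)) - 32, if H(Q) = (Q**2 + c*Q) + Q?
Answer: -44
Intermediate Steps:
Y(D) = 6 + D (Y(D) = D + 6 = 6 + D)
H(Q) = Q**2 (H(Q) = (Q**2 - Q) + Q = Q**2)
H(2)*u(b(Y(1), 5)) - 32 = 2**2*(-3) - 32 = 4*(-3) - 32 = -12 - 32 = -44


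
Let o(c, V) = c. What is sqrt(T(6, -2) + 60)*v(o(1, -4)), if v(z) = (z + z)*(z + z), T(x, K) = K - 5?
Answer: 4*sqrt(53) ≈ 29.120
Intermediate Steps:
T(x, K) = -5 + K
v(z) = 4*z**2 (v(z) = (2*z)*(2*z) = 4*z**2)
sqrt(T(6, -2) + 60)*v(o(1, -4)) = sqrt((-5 - 2) + 60)*(4*1**2) = sqrt(-7 + 60)*(4*1) = sqrt(53)*4 = 4*sqrt(53)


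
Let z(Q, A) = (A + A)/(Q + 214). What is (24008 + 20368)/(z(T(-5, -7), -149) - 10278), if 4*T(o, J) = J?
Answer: -18837612/4363607 ≈ -4.3170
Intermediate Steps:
T(o, J) = J/4
z(Q, A) = 2*A/(214 + Q) (z(Q, A) = (2*A)/(214 + Q) = 2*A/(214 + Q))
(24008 + 20368)/(z(T(-5, -7), -149) - 10278) = (24008 + 20368)/(2*(-149)/(214 + (1/4)*(-7)) - 10278) = 44376/(2*(-149)/(214 - 7/4) - 10278) = 44376/(2*(-149)/(849/4) - 10278) = 44376/(2*(-149)*(4/849) - 10278) = 44376/(-1192/849 - 10278) = 44376/(-8727214/849) = 44376*(-849/8727214) = -18837612/4363607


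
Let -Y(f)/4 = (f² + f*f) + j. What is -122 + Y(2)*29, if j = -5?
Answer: -470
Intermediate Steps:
Y(f) = 20 - 8*f² (Y(f) = -4*((f² + f*f) - 5) = -4*((f² + f²) - 5) = -4*(2*f² - 5) = -4*(-5 + 2*f²) = 20 - 8*f²)
-122 + Y(2)*29 = -122 + (20 - 8*2²)*29 = -122 + (20 - 8*4)*29 = -122 + (20 - 32)*29 = -122 - 12*29 = -122 - 348 = -470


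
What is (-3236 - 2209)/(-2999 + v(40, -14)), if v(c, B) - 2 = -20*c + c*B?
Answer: 5445/4357 ≈ 1.2497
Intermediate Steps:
v(c, B) = 2 - 20*c + B*c (v(c, B) = 2 + (-20*c + c*B) = 2 + (-20*c + B*c) = 2 - 20*c + B*c)
(-3236 - 2209)/(-2999 + v(40, -14)) = (-3236 - 2209)/(-2999 + (2 - 20*40 - 14*40)) = -5445/(-2999 + (2 - 800 - 560)) = -5445/(-2999 - 1358) = -5445/(-4357) = -5445*(-1/4357) = 5445/4357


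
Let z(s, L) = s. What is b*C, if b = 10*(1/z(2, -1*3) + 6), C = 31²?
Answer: 62465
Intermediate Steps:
C = 961
b = 65 (b = 10*(1/2 + 6) = 10*(½ + 6) = 10*(13/2) = 65)
b*C = 65*961 = 62465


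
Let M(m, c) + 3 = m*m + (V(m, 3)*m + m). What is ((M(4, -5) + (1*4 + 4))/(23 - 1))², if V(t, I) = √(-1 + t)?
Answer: 673/484 + 50*√3/121 ≈ 2.1062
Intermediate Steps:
M(m, c) = -3 + m + m² + m*√(-1 + m) (M(m, c) = -3 + (m*m + (√(-1 + m)*m + m)) = -3 + (m² + (m*√(-1 + m) + m)) = -3 + (m² + (m + m*√(-1 + m))) = -3 + (m + m² + m*√(-1 + m)) = -3 + m + m² + m*√(-1 + m))
((M(4, -5) + (1*4 + 4))/(23 - 1))² = (((-3 + 4 + 4² + 4*√(-1 + 4)) + (1*4 + 4))/(23 - 1))² = (((-3 + 4 + 16 + 4*√3) + (4 + 4))/22)² = (((17 + 4*√3) + 8)*(1/22))² = ((25 + 4*√3)*(1/22))² = (25/22 + 2*√3/11)²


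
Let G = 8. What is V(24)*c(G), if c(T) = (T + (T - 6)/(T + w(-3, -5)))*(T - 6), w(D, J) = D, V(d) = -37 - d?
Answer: -5124/5 ≈ -1024.8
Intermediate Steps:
c(T) = (-6 + T)*(T + (-6 + T)/(-3 + T)) (c(T) = (T + (T - 6)/(T - 3))*(T - 6) = (T + (-6 + T)/(-3 + T))*(-6 + T) = (-6 + T)*(T + (-6 + T)/(-3 + T)))
V(24)*c(G) = (-37 - 1*24)*((36 + 8³ - 8*8² + 6*8)/(-3 + 8)) = (-37 - 24)*((36 + 512 - 8*64 + 48)/5) = -61*(36 + 512 - 512 + 48)/5 = -61*84/5 = -5124/5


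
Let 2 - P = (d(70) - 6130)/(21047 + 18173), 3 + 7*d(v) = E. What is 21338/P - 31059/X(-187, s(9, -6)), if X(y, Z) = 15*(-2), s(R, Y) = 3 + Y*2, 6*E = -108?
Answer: 9244347869/845730 ≈ 10931.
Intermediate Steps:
E = -18 (E = (⅙)*(-108) = -18)
d(v) = -3 (d(v) = -3/7 + (⅐)*(-18) = -3/7 - 18/7 = -3)
s(R, Y) = 3 + 2*Y
X(y, Z) = -30
P = 84573/39220 (P = 2 - (-3 - 6130)/(21047 + 18173) = 2 - (-6133)/39220 = 2 - 1*(-6133/39220) = 2 + 6133/39220 = 84573/39220 ≈ 2.1564)
21338/P - 31059/X(-187, s(9, -6)) = 21338/(84573/39220) - 31059/(-30) = 21338*(39220/84573) - 31059*(-1/30) = 836876360/84573 + 10353/10 = 9244347869/845730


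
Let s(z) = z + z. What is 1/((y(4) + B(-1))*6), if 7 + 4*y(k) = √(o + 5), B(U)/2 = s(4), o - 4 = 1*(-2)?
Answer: 19/1621 - √7/4863 ≈ 0.011177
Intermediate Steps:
o = 2 (o = 4 + 1*(-2) = 4 - 2 = 2)
s(z) = 2*z
B(U) = 16 (B(U) = 2*(2*4) = 2*8 = 16)
y(k) = -7/4 + √7/4 (y(k) = -7/4 + √(2 + 5)/4 = -7/4 + √7/4)
1/((y(4) + B(-1))*6) = 1/(((-7/4 + √7/4) + 16)*6) = 1/((57/4 + √7/4)*6) = 1/(171/2 + 3*√7/2)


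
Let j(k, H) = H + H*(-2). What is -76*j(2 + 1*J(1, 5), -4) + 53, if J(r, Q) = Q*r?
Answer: -251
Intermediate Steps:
j(k, H) = -H (j(k, H) = H - 2*H = -H)
-76*j(2 + 1*J(1, 5), -4) + 53 = -(-76)*(-4) + 53 = -76*4 + 53 = -304 + 53 = -251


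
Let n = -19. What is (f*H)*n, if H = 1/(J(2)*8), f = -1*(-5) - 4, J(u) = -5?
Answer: 19/40 ≈ 0.47500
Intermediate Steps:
f = 1 (f = 5 - 4 = 1)
H = -1/40 (H = 1/(-5*8) = 1/(-40) = -1/40 ≈ -0.025000)
(f*H)*n = (1*(-1/40))*(-19) = -1/40*(-19) = 19/40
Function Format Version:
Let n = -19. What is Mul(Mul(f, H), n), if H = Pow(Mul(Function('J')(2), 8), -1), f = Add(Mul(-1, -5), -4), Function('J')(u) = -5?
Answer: Rational(19, 40) ≈ 0.47500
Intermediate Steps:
f = 1 (f = Add(5, -4) = 1)
H = Rational(-1, 40) (H = Pow(Mul(-5, 8), -1) = Pow(-40, -1) = Rational(-1, 40) ≈ -0.025000)
Mul(Mul(f, H), n) = Mul(Mul(1, Rational(-1, 40)), -19) = Mul(Rational(-1, 40), -19) = Rational(19, 40)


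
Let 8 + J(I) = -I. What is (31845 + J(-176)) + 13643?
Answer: 45656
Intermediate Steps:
J(I) = -8 - I
(31845 + J(-176)) + 13643 = (31845 + (-8 - 1*(-176))) + 13643 = (31845 + (-8 + 176)) + 13643 = (31845 + 168) + 13643 = 32013 + 13643 = 45656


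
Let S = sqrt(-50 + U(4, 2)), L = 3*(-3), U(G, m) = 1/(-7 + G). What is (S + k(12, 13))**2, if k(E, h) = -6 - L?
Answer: (9 + I*sqrt(453))**2/9 ≈ -41.333 + 42.568*I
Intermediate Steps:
L = -9
S = I*sqrt(453)/3 (S = sqrt(-50 + 1/(-7 + 4)) = sqrt(-50 + 1/(-3)) = sqrt(-50 - 1/3) = sqrt(-151/3) = I*sqrt(453)/3 ≈ 7.0946*I)
k(E, h) = 3 (k(E, h) = -6 - 1*(-9) = -6 + 9 = 3)
(S + k(12, 13))**2 = (I*sqrt(453)/3 + 3)**2 = (3 + I*sqrt(453)/3)**2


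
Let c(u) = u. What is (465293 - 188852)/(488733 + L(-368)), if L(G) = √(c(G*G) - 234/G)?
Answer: 24859474422552/43950205015043 - 552882*√1146234118/43950205015043 ≈ 0.56520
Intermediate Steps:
L(G) = √(G² - 234/G) (L(G) = √(G*G - 234/G) = √(G² - 234/G))
(465293 - 188852)/(488733 + L(-368)) = (465293 - 188852)/(488733 + √((-234 + (-368)³)/(-368))) = 276441/(488733 + √(-(-234 - 49836032)/368)) = 276441/(488733 + √(-1/368*(-49836266))) = 276441/(488733 + √(24918133/184)) = 276441/(488733 + √1146234118/92)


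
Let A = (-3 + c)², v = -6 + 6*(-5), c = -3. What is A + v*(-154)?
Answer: 5580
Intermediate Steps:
v = -36 (v = -6 - 30 = -36)
A = 36 (A = (-3 - 3)² = (-6)² = 36)
A + v*(-154) = 36 - 36*(-154) = 36 + 5544 = 5580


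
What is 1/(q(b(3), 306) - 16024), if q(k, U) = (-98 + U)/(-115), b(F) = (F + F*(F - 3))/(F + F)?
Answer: -115/1842968 ≈ -6.2399e-5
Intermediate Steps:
b(F) = (F + F*(-3 + F))/(2*F) (b(F) = (F + F*(-3 + F))/((2*F)) = (F + F*(-3 + F))*(1/(2*F)) = (F + F*(-3 + F))/(2*F))
q(k, U) = 98/115 - U/115 (q(k, U) = (-98 + U)*(-1/115) = 98/115 - U/115)
1/(q(b(3), 306) - 16024) = 1/((98/115 - 1/115*306) - 16024) = 1/((98/115 - 306/115) - 16024) = 1/(-208/115 - 16024) = 1/(-1842968/115) = -115/1842968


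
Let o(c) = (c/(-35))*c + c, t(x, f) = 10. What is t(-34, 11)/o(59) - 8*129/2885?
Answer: -1235531/2042580 ≈ -0.60489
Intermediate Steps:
o(c) = c - c²/35 (o(c) = (c*(-1/35))*c + c = (-c/35)*c + c = -c²/35 + c = c - c²/35)
t(-34, 11)/o(59) - 8*129/2885 = 10/(((1/35)*59*(35 - 1*59))) - 8*129/2885 = 10/(((1/35)*59*(35 - 59))) - 1032*1/2885 = 10/(((1/35)*59*(-24))) - 1032/2885 = 10/(-1416/35) - 1032/2885 = 10*(-35/1416) - 1032/2885 = -175/708 - 1032/2885 = -1235531/2042580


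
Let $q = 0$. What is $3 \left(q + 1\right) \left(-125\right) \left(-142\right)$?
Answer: $53250$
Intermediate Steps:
$3 \left(q + 1\right) \left(-125\right) \left(-142\right) = 3 \left(0 + 1\right) \left(-125\right) \left(-142\right) = 3 \cdot 1 \left(-125\right) \left(-142\right) = 3 \left(-125\right) \left(-142\right) = \left(-375\right) \left(-142\right) = 53250$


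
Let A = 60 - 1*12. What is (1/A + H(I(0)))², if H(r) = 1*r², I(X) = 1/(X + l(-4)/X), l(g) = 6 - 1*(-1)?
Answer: 1/2304 ≈ 0.00043403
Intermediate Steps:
l(g) = 7 (l(g) = 6 + 1 = 7)
I(X) = 1/(X + 7/X)
A = 48 (A = 60 - 12 = 48)
H(r) = r²
(1/A + H(I(0)))² = (1/48 + (0/(7 + 0²))²)² = (1/48 + (0/(7 + 0))²)² = (1/48 + (0/7)²)² = (1/48 + (0*(⅐))²)² = (1/48 + 0²)² = (1/48 + 0)² = (1/48)² = 1/2304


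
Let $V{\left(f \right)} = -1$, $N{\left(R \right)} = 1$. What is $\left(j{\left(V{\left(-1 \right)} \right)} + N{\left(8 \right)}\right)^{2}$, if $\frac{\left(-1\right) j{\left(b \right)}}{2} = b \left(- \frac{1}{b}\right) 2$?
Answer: $25$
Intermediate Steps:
$j{\left(b \right)} = 4$ ($j{\left(b \right)} = - 2 b \left(- \frac{1}{b}\right) 2 = - 2 \left(\left(-1\right) 2\right) = \left(-2\right) \left(-2\right) = 4$)
$\left(j{\left(V{\left(-1 \right)} \right)} + N{\left(8 \right)}\right)^{2} = \left(4 + 1\right)^{2} = 5^{2} = 25$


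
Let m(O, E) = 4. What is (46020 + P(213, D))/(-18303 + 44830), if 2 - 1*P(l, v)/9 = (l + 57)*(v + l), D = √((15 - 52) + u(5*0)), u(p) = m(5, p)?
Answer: -471552/26527 - 2430*I*√33/26527 ≈ -17.776 - 0.52623*I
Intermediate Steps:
u(p) = 4
D = I*√33 (D = √((15 - 52) + 4) = √(-37 + 4) = √(-33) = I*√33 ≈ 5.7446*I)
P(l, v) = 18 - 9*(57 + l)*(l + v) (P(l, v) = 18 - 9*(l + 57)*(v + l) = 18 - 9*(57 + l)*(l + v))
(46020 + P(213, D))/(-18303 + 44830) = (46020 + (18 - 513*213 - 513*I*√33 - 9*213² - 9*213*I*√33))/(-18303 + 44830) = (46020 + (18 - 109269 - 513*I*√33 - 9*45369 - 1917*I*√33))/26527 = (46020 + (18 - 109269 - 513*I*√33 - 408321 - 1917*I*√33))*(1/26527) = (46020 + (-517572 - 2430*I*√33))*(1/26527) = (-471552 - 2430*I*√33)*(1/26527) = -471552/26527 - 2430*I*√33/26527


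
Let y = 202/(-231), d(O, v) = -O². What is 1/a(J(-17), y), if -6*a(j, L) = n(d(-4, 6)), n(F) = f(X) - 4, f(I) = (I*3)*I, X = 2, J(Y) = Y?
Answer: -¾ ≈ -0.75000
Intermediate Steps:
y = -202/231 (y = 202*(-1/231) = -202/231 ≈ -0.87446)
f(I) = 3*I² (f(I) = (3*I)*I = 3*I²)
n(F) = 8 (n(F) = 3*2² - 4 = 3*4 - 4 = 12 - 4 = 8)
a(j, L) = -4/3 (a(j, L) = -⅙*8 = -4/3)
1/a(J(-17), y) = 1/(-4/3) = -¾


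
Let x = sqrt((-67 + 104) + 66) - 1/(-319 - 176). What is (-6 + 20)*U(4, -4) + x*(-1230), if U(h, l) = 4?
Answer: 1766/33 - 1230*sqrt(103) ≈ -12430.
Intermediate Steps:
x = 1/495 + sqrt(103) (x = sqrt(37 + 66) - 1/(-495) = sqrt(103) - 1*(-1/495) = sqrt(103) + 1/495 = 1/495 + sqrt(103) ≈ 10.151)
(-6 + 20)*U(4, -4) + x*(-1230) = (-6 + 20)*4 + (1/495 + sqrt(103))*(-1230) = 14*4 + (-82/33 - 1230*sqrt(103)) = 56 + (-82/33 - 1230*sqrt(103)) = 1766/33 - 1230*sqrt(103)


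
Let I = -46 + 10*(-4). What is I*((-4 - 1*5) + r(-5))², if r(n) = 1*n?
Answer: -16856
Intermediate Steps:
r(n) = n
I = -86 (I = -46 - 40 = -86)
I*((-4 - 1*5) + r(-5))² = -86*((-4 - 1*5) - 5)² = -86*((-4 - 5) - 5)² = -86*(-9 - 5)² = -86*(-14)² = -86*196 = -16856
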